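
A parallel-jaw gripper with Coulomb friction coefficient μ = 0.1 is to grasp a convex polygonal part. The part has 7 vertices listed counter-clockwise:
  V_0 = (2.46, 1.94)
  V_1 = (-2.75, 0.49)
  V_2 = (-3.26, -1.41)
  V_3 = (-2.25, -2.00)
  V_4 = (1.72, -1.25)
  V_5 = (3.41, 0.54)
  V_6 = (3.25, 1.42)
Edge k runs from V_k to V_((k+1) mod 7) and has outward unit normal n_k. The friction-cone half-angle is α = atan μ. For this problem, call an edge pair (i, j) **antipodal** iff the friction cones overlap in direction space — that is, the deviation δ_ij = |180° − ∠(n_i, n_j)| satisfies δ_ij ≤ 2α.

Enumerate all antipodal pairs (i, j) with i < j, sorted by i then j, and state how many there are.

α = atan 0.1 = 5.71°;  2α = 11.42°
n_0 = (-0.2681, +0.9634)
n_1 = (-0.9658, +0.2592)
n_2 = (-0.5044, -0.8635)
n_3 = (+0.1856, -0.9826)
n_4 = (+0.7271, -0.6865)
n_5 = (+0.9839, +0.1789)
n_6 = (+0.5498, +0.8353)
  (0,1): δ = 120.58°  ·
  (0,2): δ = 45.84°  ·
  (0,3): δ = 4.85°  ✓
  (0,4): δ = 31.09°  ·
  (0,5): δ = 84.75°  ·
  (0,6): δ = 131.09°  ·
  (1,2): δ = 105.27°  ·
  (1,3): δ = 64.28°  ·
  (1,4): δ = 28.33°  ·
  (1,5): δ = 25.33°  ·
  (1,6): δ = 71.67°  ·
  (2,3): δ = 139.01°  ·
  (2,4): δ = 103.06°  ·
  (2,5): δ = 49.40°  ·
  (2,6): δ = 3.06°  ✓
  (3,4): δ = 144.05°  ·
  (3,5): δ = 90.39°  ·
  (3,6): δ = 44.05°  ·
  (4,5): δ = 126.34°  ·
  (4,6): δ = 80.00°  ·
  (5,6): δ = 133.66°  ·
antipodal pairs: 2

count = 2; pairs: (0,3), (2,6)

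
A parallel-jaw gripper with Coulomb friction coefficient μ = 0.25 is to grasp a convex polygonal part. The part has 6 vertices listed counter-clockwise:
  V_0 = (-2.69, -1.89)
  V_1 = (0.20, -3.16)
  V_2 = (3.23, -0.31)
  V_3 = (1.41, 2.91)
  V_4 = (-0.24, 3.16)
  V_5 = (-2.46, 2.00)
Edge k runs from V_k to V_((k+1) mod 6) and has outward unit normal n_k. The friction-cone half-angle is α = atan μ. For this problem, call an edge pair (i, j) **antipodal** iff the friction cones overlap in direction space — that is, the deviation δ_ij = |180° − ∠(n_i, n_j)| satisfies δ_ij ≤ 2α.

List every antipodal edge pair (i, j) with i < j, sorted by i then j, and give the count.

α = atan 0.25 = 14.04°;  2α = 28.07°
n_0 = (-0.4023, -0.9155)
n_1 = (+0.6851, -0.7284)
n_2 = (+0.8706, +0.4921)
n_3 = (+0.1498, +0.9887)
n_4 = (-0.4631, +0.8863)
n_5 = (-0.9983, +0.0590)
  (0,1): δ = 113.03°  ·
  (0,2): δ = 36.80°  ·
  (0,3): δ = 15.11°  ✓
  (0,4): δ = 51.31°  ·
  (0,5): δ = 110.34°  ·
  (1,2): δ = 103.77°  ·
  (1,3): δ = 51.86°  ·
  (1,4): δ = 15.66°  ✓
  (1,5): δ = 43.37°  ·
  (2,3): δ = 128.09°  ·
  (2,4): δ = 91.89°  ·
  (2,5): δ = 32.86°  ·
  (3,4): δ = 143.80°  ·
  (3,5): δ = 84.77°  ·
  (4,5): δ = 120.97°  ·
antipodal pairs: 2

count = 2; pairs: (0,3), (1,4)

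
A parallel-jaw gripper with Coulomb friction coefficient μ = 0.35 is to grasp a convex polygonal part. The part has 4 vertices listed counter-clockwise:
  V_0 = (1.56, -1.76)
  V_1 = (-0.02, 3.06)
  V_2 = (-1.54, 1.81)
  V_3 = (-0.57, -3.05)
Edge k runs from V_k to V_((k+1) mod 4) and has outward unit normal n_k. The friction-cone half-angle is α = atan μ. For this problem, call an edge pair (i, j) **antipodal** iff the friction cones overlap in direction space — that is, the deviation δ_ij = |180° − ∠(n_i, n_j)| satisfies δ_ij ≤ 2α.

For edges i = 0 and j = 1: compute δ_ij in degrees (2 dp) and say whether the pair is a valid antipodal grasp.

α = atan 0.35 = 19.29°;  2α = 38.58°
edge 0: e_0 = (-1.58, +4.82);  n_0 = (+0.9502, +0.3115)
edge 1: e_1 = (-1.52, -1.25);  n_1 = (-0.6352, +0.7724)
∠(n_0, n_1) = 111.28°
δ = |180° − 111.28°| = 68.72°
68.72° > 2α = 38.58°  →  invalid

δ = 68.72°, invalid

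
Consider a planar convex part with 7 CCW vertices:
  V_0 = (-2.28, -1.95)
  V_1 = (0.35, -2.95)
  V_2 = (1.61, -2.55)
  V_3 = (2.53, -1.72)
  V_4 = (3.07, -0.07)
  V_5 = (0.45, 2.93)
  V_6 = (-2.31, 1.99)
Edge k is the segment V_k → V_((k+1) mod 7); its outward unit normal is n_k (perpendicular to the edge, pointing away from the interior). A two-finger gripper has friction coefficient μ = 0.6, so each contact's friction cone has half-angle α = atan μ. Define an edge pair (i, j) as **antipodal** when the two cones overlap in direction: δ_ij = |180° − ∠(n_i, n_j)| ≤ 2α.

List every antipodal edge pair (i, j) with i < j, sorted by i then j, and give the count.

count = 8; pairs: (0,4), (0,5), (1,5), (2,5), (2,6), (3,5), (3,6), (4,6)

α = atan 0.6 = 30.96°;  2α = 61.93°
n_0 = (-0.3554, -0.9347)
n_1 = (+0.3026, -0.9531)
n_2 = (+0.6699, -0.7425)
n_3 = (+0.9504, -0.3110)
n_4 = (+0.7532, +0.6578)
n_5 = (-0.3224, +0.9466)
n_6 = (-1.0000, -0.0076)
  (0,1): δ = 141.57°  ·
  (0,2): δ = 117.13°  ·
  (0,3): δ = 87.30°  ·
  (0,4): δ = 28.05°  ✓
  (0,5): δ = 39.63°  ✓
  (0,6): δ = 111.25°  ·
  (1,2): δ = 155.56°  ·
  (1,3): δ = 125.73°  ·
  (1,4): δ = 66.48°  ·
  (1,5): δ = 1.20°  ✓
  (1,6): δ = 72.82°  ·
  (2,3): δ = 150.18°  ·
  (2,4): δ = 90.92°  ·
  (2,5): δ = 23.25°  ✓
  (2,6): δ = 48.38°  ✓
  (3,4): δ = 120.75°  ·
  (3,5): δ = 53.07°  ✓
  (3,6): δ = 18.56°  ✓
  (4,5): δ = 112.32°  ·
  (4,6): δ = 40.70°  ✓
  (5,6): δ = 108.37°  ·
antipodal pairs: 8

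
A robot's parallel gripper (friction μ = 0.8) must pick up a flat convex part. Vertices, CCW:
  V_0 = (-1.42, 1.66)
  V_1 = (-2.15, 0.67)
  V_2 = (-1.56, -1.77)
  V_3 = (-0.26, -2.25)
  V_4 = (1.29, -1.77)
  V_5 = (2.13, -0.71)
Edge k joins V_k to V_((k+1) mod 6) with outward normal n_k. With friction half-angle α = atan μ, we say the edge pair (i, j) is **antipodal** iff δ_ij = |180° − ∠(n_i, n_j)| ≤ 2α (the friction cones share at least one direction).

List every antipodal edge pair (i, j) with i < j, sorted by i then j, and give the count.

count = 7; pairs: (0,2), (0,3), (0,4), (1,4), (1,5), (2,5), (3,5)

α = atan 0.8 = 38.66°;  2α = 77.32°
n_0 = (-0.8049, +0.5935)
n_1 = (-0.9720, -0.2350)
n_2 = (-0.3464, -0.9381)
n_3 = (+0.2958, -0.9552)
n_4 = (+0.7837, -0.6211)
n_5 = (+0.5552, +0.8317)
  (0,1): δ = 130.00°  ·
  (0,2): δ = 73.86°  ✓
  (0,3): δ = 36.39°  ✓
  (0,4): δ = 1.99°  ✓
  (0,5): δ = 92.68°  ·
  (1,2): δ = 123.86°  ·
  (1,3): δ = 86.39°  ·
  (1,4): δ = 51.99°  ✓
  (1,5): δ = 42.68°  ✓
  (2,3): δ = 142.53°  ·
  (2,4): δ = 108.13°  ·
  (2,5): δ = 13.46°  ✓
  (3,4): δ = 145.60°  ·
  (3,5): δ = 50.93°  ✓
  (4,5): δ = 85.33°  ·
antipodal pairs: 7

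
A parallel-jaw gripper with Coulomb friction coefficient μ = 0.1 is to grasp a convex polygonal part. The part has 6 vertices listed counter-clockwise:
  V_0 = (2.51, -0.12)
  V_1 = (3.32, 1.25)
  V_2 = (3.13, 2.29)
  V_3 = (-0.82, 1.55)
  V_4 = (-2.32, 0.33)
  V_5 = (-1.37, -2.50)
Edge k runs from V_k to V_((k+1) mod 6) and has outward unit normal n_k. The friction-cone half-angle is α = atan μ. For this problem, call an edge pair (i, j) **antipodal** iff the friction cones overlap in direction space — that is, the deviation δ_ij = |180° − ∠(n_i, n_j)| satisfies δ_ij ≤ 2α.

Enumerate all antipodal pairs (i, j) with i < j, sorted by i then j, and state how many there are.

α = atan 0.1 = 5.71°;  2α = 11.42°
n_0 = (+0.8608, -0.5089)
n_1 = (+0.9837, +0.1797)
n_2 = (-0.1841, +0.9829)
n_3 = (-0.6310, +0.7758)
n_4 = (-0.9480, -0.3182)
n_5 = (+0.5229, -0.8524)
  (0,1): δ = 139.05°  ·
  (0,2): δ = 48.80°  ·
  (0,3): δ = 20.28°  ·
  (0,4): δ = 49.15°  ·
  (0,5): δ = 152.12°  ·
  (1,2): δ = 89.74°  ·
  (1,3): δ = 61.23°  ·
  (1,4): δ = 8.20°  ✓
  (1,5): δ = 111.17°  ·
  (2,3): δ = 151.49°  ·
  (2,4): δ = 82.05°  ·
  (2,5): δ = 20.91°  ·
  (3,4): δ = 110.57°  ·
  (3,5): δ = 7.60°  ✓
  (4,5): δ = 77.03°  ·
antipodal pairs: 2

count = 2; pairs: (1,4), (3,5)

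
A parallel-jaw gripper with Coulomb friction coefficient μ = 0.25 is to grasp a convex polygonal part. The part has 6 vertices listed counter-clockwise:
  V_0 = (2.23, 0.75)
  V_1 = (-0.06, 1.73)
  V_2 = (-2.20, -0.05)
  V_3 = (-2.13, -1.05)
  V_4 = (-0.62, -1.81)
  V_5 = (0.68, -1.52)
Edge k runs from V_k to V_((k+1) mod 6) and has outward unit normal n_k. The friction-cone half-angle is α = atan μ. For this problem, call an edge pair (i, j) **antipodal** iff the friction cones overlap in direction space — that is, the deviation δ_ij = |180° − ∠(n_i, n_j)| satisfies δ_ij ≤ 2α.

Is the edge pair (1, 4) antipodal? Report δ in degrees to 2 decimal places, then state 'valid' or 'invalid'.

δ = 27.18°, valid

α = atan 0.25 = 14.04°;  2α = 28.07°
edge 1: e_1 = (-2.14, -1.78);  n_1 = (-0.6395, +0.7688)
edge 4: e_4 = (+1.30, +0.29);  n_4 = (+0.2177, -0.9760)
∠(n_1, n_4) = 152.82°
δ = |180° − 152.82°| = 27.18°
27.18° ≤ 2α = 28.07°  →  valid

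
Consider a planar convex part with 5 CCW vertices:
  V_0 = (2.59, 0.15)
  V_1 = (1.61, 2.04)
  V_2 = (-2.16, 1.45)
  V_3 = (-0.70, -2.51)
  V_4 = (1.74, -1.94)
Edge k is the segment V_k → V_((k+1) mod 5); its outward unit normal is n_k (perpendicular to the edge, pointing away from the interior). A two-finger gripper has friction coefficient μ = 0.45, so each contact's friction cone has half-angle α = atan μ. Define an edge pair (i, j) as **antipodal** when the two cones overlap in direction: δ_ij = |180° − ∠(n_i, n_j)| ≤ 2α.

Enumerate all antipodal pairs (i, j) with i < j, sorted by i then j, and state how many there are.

α = atan 0.45 = 24.23°;  2α = 48.46°
n_0 = (+0.8878, +0.4603)
n_1 = (-0.1546, +0.9880)
n_2 = (-0.9383, -0.3459)
n_3 = (+0.2275, -0.9738)
n_4 = (+0.9263, -0.3767)
  (0,1): δ = 108.51°  ·
  (0,2): δ = 7.17°  ✓
  (0,3): δ = 75.74°  ·
  (0,4): δ = 130.46°  ·
  (1,2): δ = 78.66°  ·
  (1,3): δ = 4.25°  ✓
  (1,4): δ = 58.97°  ·
  (2,3): δ = 97.09°  ·
  (2,4): δ = 42.37°  ✓
  (3,4): δ = 125.28°  ·
antipodal pairs: 3

count = 3; pairs: (0,2), (1,3), (2,4)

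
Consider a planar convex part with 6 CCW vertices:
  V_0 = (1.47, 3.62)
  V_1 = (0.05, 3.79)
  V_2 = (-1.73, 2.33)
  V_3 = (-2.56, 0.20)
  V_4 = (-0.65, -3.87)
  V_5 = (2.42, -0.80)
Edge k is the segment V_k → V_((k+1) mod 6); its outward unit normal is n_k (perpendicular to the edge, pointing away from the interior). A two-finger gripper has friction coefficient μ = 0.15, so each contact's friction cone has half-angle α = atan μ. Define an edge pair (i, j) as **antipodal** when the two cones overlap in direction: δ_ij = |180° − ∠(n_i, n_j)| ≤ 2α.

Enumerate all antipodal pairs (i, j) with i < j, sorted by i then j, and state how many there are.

α = atan 0.15 = 8.53°;  2α = 17.06°
n_0 = (+0.1189, +0.9929)
n_1 = (-0.6342, +0.7732)
n_2 = (-0.9318, +0.3631)
n_3 = (-0.9053, -0.4248)
n_4 = (+0.7071, -0.7071)
n_5 = (+0.9777, +0.2101)
  (0,1): δ = 133.81°  ·
  (0,2): δ = 104.46°  ·
  (0,3): δ = 58.03°  ·
  (0,4): δ = 51.83°  ·
  (0,5): δ = 108.96°  ·
  (1,2): δ = 150.65°  ·
  (1,3): δ = 104.22°  ·
  (1,4): δ = 5.64°  ✓
  (1,5): δ = 62.77°  ·
  (2,3): δ = 133.57°  ·
  (2,4): δ = 23.71°  ·
  (2,5): δ = 33.42°  ·
  (3,4): δ = 70.14°  ·
  (3,5): δ = 13.01°  ✓
  (4,5): δ = 122.87°  ·
antipodal pairs: 2

count = 2; pairs: (1,4), (3,5)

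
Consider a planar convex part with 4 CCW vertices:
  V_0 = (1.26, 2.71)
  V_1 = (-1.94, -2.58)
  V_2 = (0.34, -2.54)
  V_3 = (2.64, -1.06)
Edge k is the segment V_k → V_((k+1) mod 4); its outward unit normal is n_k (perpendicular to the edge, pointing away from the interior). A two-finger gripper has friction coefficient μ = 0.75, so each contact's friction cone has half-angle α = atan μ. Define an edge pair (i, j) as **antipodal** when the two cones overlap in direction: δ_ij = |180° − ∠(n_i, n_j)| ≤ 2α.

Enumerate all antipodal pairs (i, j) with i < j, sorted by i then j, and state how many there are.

count = 4; pairs: (0,1), (0,2), (0,3), (1,3)

α = atan 0.75 = 36.87°;  2α = 73.74°
n_0 = (-0.8556, +0.5176)
n_1 = (+0.0175, -0.9998)
n_2 = (+0.5411, -0.8409)
n_3 = (+0.9391, +0.3437)
  (0,1): δ = 57.82°  ✓
  (0,2): δ = 26.07°  ✓
  (0,3): δ = 51.28°  ✓
  (1,2): δ = 148.24°  ·
  (1,3): δ = 70.90°  ✓
  (2,3): δ = 102.66°  ·
antipodal pairs: 4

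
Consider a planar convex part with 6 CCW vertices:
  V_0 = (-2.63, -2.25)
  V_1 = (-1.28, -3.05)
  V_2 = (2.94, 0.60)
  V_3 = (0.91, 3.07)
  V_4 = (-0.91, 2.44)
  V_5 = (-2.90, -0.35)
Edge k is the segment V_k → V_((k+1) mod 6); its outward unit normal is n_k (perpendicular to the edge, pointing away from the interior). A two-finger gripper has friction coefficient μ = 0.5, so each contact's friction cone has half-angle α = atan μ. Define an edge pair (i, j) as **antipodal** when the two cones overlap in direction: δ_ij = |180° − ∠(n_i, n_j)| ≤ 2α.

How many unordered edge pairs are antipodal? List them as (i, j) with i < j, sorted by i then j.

α = atan 0.5 = 26.57°;  2α = 53.13°
n_0 = (-0.5098, -0.8603)
n_1 = (+0.6542, -0.7563)
n_2 = (+0.7726, +0.6349)
n_3 = (-0.3271, +0.9450)
n_4 = (-0.8141, +0.5807)
n_5 = (-0.9901, -0.1407)
  (0,1): δ = 108.49°  ·
  (0,2): δ = 19.93°  ✓
  (0,3): δ = 49.74°  ✓
  (0,4): δ = 85.15°  ·
  (0,5): δ = 128.74°  ·
  (1,2): δ = 91.44°  ·
  (1,3): δ = 21.76°  ✓
  (1,4): δ = 13.64°  ✓
  (1,5): δ = 57.23°  ·
  (2,3): δ = 110.32°  ·
  (2,4): δ = 74.91°  ·
  (2,5): δ = 31.33°  ✓
  (3,4): δ = 144.59°  ·
  (3,5): δ = 101.01°  ·
  (4,5): δ = 136.41°  ·
antipodal pairs: 5

count = 5; pairs: (0,2), (0,3), (1,3), (1,4), (2,5)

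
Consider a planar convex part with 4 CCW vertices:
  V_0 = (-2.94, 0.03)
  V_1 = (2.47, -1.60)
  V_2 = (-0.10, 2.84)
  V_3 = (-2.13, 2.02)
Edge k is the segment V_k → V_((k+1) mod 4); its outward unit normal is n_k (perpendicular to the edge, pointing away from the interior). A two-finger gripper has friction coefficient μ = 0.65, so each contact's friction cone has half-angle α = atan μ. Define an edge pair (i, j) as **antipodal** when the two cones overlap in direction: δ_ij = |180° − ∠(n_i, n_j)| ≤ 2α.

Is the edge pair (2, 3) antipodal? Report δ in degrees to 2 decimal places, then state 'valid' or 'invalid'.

α = atan 0.65 = 33.02°;  2α = 66.05°
edge 2: e_2 = (-2.03, -0.82);  n_2 = (-0.3745, +0.9272)
edge 3: e_3 = (-0.81, -1.99);  n_3 = (-0.9262, +0.3770)
∠(n_2, n_3) = 45.86°
δ = |180° − 45.86°| = 134.14°
134.14° > 2α = 66.05°  →  invalid

δ = 134.14°, invalid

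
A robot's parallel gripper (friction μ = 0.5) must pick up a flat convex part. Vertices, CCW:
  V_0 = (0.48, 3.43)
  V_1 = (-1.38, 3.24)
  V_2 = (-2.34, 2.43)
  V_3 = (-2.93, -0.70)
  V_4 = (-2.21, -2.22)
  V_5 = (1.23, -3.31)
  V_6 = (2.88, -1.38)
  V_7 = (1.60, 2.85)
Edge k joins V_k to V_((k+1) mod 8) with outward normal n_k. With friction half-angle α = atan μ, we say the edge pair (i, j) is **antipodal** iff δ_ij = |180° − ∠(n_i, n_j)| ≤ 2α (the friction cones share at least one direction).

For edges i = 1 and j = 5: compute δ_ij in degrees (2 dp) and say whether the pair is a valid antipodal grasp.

δ = 9.32°, valid

α = atan 0.5 = 26.57°;  2α = 53.13°
edge 1: e_1 = (-0.96, -0.81);  n_1 = (-0.6449, +0.7643)
edge 5: e_5 = (+1.65, +1.93);  n_5 = (+0.7601, -0.6498)
∠(n_1, n_5) = 170.68°
δ = |180° − 170.68°| = 9.32°
9.32° ≤ 2α = 53.13°  →  valid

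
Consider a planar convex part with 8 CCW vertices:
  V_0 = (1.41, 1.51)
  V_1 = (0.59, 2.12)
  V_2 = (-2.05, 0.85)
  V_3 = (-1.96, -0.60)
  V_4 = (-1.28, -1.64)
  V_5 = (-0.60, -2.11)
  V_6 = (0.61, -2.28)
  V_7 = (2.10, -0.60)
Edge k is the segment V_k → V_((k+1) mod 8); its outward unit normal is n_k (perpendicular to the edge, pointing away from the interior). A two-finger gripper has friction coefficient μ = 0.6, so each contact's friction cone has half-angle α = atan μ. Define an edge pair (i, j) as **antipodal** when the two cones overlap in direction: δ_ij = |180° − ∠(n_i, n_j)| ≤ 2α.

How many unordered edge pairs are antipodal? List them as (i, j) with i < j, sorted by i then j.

α = atan 0.6 = 30.96°;  2α = 61.93°
n_0 = (+0.5969, +0.8023)
n_1 = (-0.4335, +0.9011)
n_2 = (-0.9981, -0.0619)
n_3 = (-0.8370, -0.5472)
n_4 = (-0.5686, -0.8226)
n_5 = (-0.1391, -0.9903)
n_6 = (+0.7481, -0.6635)
n_7 = (+0.9505, +0.3108)
  (0,1): δ = 117.66°  ·
  (0,2): δ = 49.80°  ✓
  (0,3): δ = 20.18°  ✓
  (0,4): δ = 1.99°  ✓
  (0,5): δ = 28.65°  ✓
  (0,6): δ = 85.08°  ·
  (0,7): δ = 144.75°  ·
  (1,2): δ = 112.14°  ·
  (1,3): δ = 82.51°  ·
  (1,4): δ = 60.34°  ✓
  (1,5): δ = 33.69°  ✓
  (1,6): δ = 22.74°  ✓
  (1,7): δ = 82.42°  ·
  (2,3): δ = 150.37°  ·
  (2,4): δ = 128.20°  ·
  (2,5): δ = 101.55°  ·
  (2,6): δ = 45.12°  ✓
  (2,7): δ = 14.56°  ✓
  (3,4): δ = 157.83°  ·
  (3,5): δ = 131.18°  ·
  (3,6): δ = 74.75°  ·
  (3,7): δ = 15.07°  ✓
  (4,5): δ = 153.35°  ·
  (4,6): δ = 96.92°  ·
  (4,7): δ = 37.24°  ✓
  (5,6): δ = 123.57°  ·
  (5,7): δ = 63.89°  ·
  (6,7): δ = 120.32°  ·
antipodal pairs: 11

count = 11; pairs: (0,2), (0,3), (0,4), (0,5), (1,4), (1,5), (1,6), (2,6), (2,7), (3,7), (4,7)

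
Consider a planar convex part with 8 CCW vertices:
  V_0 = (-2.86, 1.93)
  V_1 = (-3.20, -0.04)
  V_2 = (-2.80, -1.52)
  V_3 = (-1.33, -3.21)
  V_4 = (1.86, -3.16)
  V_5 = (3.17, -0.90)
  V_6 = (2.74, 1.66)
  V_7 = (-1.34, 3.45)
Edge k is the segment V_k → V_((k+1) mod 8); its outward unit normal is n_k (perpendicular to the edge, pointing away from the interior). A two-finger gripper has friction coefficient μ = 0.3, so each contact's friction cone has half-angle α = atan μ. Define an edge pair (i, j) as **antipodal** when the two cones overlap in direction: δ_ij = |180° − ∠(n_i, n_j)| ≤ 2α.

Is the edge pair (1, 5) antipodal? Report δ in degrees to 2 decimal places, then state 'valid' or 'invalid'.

δ = 5.59°, valid

α = atan 0.3 = 16.70°;  2α = 33.40°
edge 1: e_1 = (+0.40, -1.48);  n_1 = (-0.9654, -0.2609)
edge 5: e_5 = (-0.43, +2.56);  n_5 = (+0.9862, +0.1656)
∠(n_1, n_5) = 174.41°
δ = |180° − 174.41°| = 5.59°
5.59° ≤ 2α = 33.40°  →  valid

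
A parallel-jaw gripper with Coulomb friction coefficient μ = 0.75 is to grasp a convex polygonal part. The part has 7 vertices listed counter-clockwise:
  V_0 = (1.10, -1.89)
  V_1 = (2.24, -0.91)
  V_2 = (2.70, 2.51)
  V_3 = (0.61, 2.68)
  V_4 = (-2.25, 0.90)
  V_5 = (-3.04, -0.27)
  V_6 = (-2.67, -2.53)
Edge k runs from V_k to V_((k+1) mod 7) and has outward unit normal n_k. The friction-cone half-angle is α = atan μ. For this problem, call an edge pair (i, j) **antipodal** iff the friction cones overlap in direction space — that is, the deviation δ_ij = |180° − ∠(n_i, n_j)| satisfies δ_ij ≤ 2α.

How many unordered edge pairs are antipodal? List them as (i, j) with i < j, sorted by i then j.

α = atan 0.75 = 36.87°;  2α = 73.74°
n_0 = (+0.6519, -0.7583)
n_1 = (+0.9911, -0.1333)
n_2 = (+0.0811, +0.9967)
n_3 = (-0.5284, +0.8490)
n_4 = (-0.8288, +0.5596)
n_5 = (-0.9869, -0.1616)
n_6 = (+0.1674, -0.9859)
  (0,1): δ = 138.34°  ·
  (0,2): δ = 45.33°  ✓
  (0,3): δ = 8.79°  ✓
  (0,4): δ = 15.29°  ✓
  (0,5): δ = 58.61°  ✓
  (0,6): δ = 148.95°  ·
  (1,2): δ = 86.99°  ·
  (1,3): δ = 50.44°  ✓
  (1,4): δ = 26.37°  ✓
  (1,5): δ = 16.96°  ✓
  (1,6): δ = 107.30°  ·
  (2,3): δ = 143.45°  ·
  (2,4): δ = 119.38°  ·
  (2,5): δ = 76.05°  ·
  (2,6): δ = 14.28°  ✓
  (3,4): δ = 155.92°  ·
  (3,5): δ = 112.60°  ·
  (3,6): δ = 22.26°  ✓
  (4,5): δ = 136.67°  ·
  (4,6): δ = 46.34°  ✓
  (5,6): δ = 89.66°  ·
antipodal pairs: 10

count = 10; pairs: (0,2), (0,3), (0,4), (0,5), (1,3), (1,4), (1,5), (2,6), (3,6), (4,6)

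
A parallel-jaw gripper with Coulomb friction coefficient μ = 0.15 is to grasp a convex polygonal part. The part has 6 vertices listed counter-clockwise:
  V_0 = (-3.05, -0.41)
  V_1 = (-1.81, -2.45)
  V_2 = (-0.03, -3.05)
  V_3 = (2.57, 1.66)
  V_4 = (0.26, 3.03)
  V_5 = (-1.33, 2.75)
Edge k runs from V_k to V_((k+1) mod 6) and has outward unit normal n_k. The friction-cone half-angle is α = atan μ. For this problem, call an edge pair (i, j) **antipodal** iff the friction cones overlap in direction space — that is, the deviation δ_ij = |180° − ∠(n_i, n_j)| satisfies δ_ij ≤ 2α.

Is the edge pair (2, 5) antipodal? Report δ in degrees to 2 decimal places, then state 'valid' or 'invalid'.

α = atan 0.15 = 8.53°;  2α = 17.06°
edge 2: e_2 = (+2.60, +4.71);  n_2 = (+0.8755, -0.4833)
edge 5: e_5 = (-1.72, -3.16);  n_5 = (-0.8783, +0.4781)
∠(n_2, n_5) = 179.66°
δ = |180° − 179.66°| = 0.34°
0.34° ≤ 2α = 17.06°  →  valid

δ = 0.34°, valid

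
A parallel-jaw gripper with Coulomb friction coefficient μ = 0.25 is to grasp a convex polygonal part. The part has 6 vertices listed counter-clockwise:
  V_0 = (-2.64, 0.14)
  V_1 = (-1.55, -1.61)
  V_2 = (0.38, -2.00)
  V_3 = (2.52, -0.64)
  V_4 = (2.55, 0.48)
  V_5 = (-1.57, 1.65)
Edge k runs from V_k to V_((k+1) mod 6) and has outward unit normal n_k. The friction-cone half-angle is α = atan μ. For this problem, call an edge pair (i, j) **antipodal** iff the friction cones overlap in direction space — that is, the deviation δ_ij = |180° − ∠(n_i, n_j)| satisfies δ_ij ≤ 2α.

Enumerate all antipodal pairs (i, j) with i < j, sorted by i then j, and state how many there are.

α = atan 0.25 = 14.04°;  2α = 28.07°
n_0 = (-0.8488, -0.5287)
n_1 = (-0.1981, -0.9802)
n_2 = (+0.5364, -0.8440)
n_3 = (+0.9996, -0.0268)
n_4 = (+0.2732, +0.9620)
n_5 = (-0.8159, +0.5782)
  (0,1): δ = 133.34°  ·
  (0,2): δ = 89.48°  ·
  (0,3): δ = 33.45°  ·
  (0,4): δ = 42.23°  ·
  (0,5): δ = 112.76°  ·
  (1,2): δ = 136.14°  ·
  (1,3): δ = 80.11°  ·
  (1,4): δ = 4.43°  ✓
  (1,5): δ = 66.10°  ·
  (2,3): δ = 123.97°  ·
  (2,4): δ = 48.29°  ·
  (2,5): δ = 22.24°  ✓
  (3,4): δ = 104.32°  ·
  (3,5): δ = 33.79°  ·
  (4,5): δ = 109.47°  ·
antipodal pairs: 2

count = 2; pairs: (1,4), (2,5)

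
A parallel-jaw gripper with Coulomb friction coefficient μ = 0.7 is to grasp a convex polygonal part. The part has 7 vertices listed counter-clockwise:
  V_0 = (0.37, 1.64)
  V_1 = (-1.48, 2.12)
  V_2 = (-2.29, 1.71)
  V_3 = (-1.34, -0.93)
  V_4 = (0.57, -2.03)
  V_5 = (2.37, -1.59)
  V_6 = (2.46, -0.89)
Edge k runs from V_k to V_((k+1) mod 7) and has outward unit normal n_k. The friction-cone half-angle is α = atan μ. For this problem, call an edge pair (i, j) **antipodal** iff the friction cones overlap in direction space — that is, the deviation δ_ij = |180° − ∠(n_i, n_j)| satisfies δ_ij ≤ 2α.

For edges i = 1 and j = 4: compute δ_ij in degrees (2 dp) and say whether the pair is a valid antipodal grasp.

α = atan 0.7 = 34.99°;  2α = 69.98°
edge 1: e_1 = (-0.81, -0.41);  n_1 = (-0.4516, +0.8922)
edge 4: e_4 = (+1.80, +0.44);  n_4 = (+0.2375, -0.9714)
∠(n_1, n_4) = 166.89°
δ = |180° − 166.89°| = 13.11°
13.11° ≤ 2α = 69.98°  →  valid

δ = 13.11°, valid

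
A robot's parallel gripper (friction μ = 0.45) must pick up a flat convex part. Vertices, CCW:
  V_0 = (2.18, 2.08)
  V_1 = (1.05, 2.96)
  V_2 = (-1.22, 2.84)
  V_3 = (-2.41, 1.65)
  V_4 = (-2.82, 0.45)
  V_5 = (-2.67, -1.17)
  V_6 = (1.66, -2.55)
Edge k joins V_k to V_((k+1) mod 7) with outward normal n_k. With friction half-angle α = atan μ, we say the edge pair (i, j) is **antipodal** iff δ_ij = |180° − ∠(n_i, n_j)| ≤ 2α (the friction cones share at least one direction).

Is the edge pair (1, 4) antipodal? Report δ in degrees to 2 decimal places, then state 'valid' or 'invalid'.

δ = 87.74°, invalid

α = atan 0.45 = 24.23°;  2α = 48.46°
edge 1: e_1 = (-2.27, -0.12);  n_1 = (-0.0528, +0.9986)
edge 4: e_4 = (+0.15, -1.62);  n_4 = (-0.9957, -0.0922)
∠(n_1, n_4) = 92.26°
δ = |180° − 92.26°| = 87.74°
87.74° > 2α = 48.46°  →  invalid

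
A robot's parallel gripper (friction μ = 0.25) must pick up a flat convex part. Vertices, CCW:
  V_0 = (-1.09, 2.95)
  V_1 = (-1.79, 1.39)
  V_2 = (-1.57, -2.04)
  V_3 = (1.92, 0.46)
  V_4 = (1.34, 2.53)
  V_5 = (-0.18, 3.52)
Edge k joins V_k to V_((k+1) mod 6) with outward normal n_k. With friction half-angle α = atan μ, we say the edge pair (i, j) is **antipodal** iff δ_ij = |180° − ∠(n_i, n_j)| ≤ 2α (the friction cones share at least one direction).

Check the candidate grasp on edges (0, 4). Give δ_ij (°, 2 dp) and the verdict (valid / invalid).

α = atan 0.25 = 14.04°;  2α = 28.07°
edge 0: e_0 = (-0.70, -1.56);  n_0 = (-0.9124, +0.4094)
edge 4: e_4 = (-1.52, +0.99);  n_4 = (+0.5458, +0.8379)
∠(n_0, n_4) = 98.91°
δ = |180° − 98.91°| = 81.09°
81.09° > 2α = 28.07°  →  invalid

δ = 81.09°, invalid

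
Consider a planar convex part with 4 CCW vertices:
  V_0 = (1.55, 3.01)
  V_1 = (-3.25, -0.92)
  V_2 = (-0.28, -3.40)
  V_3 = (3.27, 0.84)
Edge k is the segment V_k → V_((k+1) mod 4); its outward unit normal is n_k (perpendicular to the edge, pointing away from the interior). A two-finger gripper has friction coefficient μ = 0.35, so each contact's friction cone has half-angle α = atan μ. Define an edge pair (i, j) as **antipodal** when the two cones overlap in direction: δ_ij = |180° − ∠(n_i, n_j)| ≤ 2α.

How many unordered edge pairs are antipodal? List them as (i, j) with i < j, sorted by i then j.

count = 2; pairs: (0,2), (1,3)

α = atan 0.35 = 19.29°;  2α = 38.58°
n_0 = (-0.6335, +0.7737)
n_1 = (-0.6409, -0.7676)
n_2 = (+0.7667, -0.6420)
n_3 = (+0.7837, +0.6212)
  (0,1): δ = 79.17°  ·
  (0,2): δ = 10.75°  ✓
  (0,3): δ = 89.09°  ·
  (1,2): δ = 90.08°  ·
  (1,3): δ = 11.74°  ✓
  (2,3): δ = 101.66°  ·
antipodal pairs: 2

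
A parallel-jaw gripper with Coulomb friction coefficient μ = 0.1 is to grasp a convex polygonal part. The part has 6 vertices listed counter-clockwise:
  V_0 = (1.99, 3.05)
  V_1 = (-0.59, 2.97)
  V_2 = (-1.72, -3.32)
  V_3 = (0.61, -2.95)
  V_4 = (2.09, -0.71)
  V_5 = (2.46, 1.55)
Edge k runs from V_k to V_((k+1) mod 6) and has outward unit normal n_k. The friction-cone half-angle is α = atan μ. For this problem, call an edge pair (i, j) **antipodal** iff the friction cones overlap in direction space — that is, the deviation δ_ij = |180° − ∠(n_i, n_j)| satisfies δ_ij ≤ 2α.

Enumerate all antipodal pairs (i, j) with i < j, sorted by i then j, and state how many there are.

count = 2; pairs: (0,2), (1,4)

α = atan 0.1 = 5.71°;  2α = 11.42°
n_0 = (-0.0310, +0.9995)
n_1 = (-0.9842, +0.1768)
n_2 = (+0.1568, -0.9876)
n_3 = (+0.8343, -0.5513)
n_4 = (+0.9869, -0.1616)
n_5 = (+0.9543, +0.2990)
  (0,1): δ = 101.96°  ·
  (0,2): δ = 7.25°  ✓
  (0,3): δ = 54.77°  ·
  (0,4): δ = 78.93°  ·
  (0,5): δ = 105.62°  ·
  (1,2): δ = 70.79°  ·
  (1,3): δ = 23.27°  ·
  (1,4): δ = 0.89°  ✓
  (1,5): δ = 27.58°  ·
  (2,3): δ = 132.48°  ·
  (2,4): δ = 108.32°  ·
  (2,5): δ = 81.63°  ·
  (3,4): δ = 155.84°  ·
  (3,5): δ = 129.15°  ·
  (4,5): δ = 153.30°  ·
antipodal pairs: 2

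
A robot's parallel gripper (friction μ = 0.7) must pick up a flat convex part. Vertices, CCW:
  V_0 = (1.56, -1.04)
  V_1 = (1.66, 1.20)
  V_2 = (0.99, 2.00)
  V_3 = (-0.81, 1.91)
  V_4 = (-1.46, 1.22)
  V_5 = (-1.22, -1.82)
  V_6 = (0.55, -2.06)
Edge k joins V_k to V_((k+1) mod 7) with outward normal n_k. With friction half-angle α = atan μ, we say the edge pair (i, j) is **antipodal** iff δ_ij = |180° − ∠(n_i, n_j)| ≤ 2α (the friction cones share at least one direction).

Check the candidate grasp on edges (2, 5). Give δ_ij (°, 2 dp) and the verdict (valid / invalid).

δ = 10.58°, valid

α = atan 0.7 = 34.99°;  2α = 69.98°
edge 2: e_2 = (-1.80, -0.09);  n_2 = (-0.0499, +0.9988)
edge 5: e_5 = (+1.77, -0.24);  n_5 = (-0.1344, -0.9909)
∠(n_2, n_5) = 169.42°
δ = |180° − 169.42°| = 10.58°
10.58° ≤ 2α = 69.98°  →  valid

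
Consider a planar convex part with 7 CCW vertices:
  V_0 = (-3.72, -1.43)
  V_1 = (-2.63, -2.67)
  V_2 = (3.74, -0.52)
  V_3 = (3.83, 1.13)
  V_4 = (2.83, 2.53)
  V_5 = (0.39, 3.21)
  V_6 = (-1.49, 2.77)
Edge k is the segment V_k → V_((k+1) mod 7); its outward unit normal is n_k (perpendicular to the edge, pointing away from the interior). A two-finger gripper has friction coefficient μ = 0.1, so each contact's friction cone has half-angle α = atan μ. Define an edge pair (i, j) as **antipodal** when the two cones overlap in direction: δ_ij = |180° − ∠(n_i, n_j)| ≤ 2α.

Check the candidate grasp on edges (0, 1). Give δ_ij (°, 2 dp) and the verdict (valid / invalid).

δ = 112.67°, invalid

α = atan 0.1 = 5.71°;  2α = 11.42°
edge 0: e_0 = (+1.09, -1.24);  n_0 = (-0.7511, -0.6602)
edge 1: e_1 = (+6.37, +2.15);  n_1 = (+0.3198, -0.9475)
∠(n_0, n_1) = 67.33°
δ = |180° − 67.33°| = 112.67°
112.67° > 2α = 11.42°  →  invalid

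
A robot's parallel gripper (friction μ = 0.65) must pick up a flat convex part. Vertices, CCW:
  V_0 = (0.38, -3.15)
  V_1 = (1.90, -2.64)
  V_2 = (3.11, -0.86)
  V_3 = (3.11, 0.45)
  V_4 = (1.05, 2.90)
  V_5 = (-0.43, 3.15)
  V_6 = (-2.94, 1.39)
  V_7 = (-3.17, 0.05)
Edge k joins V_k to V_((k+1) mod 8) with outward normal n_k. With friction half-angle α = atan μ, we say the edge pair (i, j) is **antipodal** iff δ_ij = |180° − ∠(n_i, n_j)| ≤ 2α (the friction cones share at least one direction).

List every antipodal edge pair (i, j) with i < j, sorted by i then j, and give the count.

α = atan 0.65 = 33.02°;  2α = 66.05°
n_0 = (+0.3181, -0.9481)
n_1 = (+0.8270, -0.5622)
n_2 = (+1.0000, -0.0000)
n_3 = (+0.7654, +0.6436)
n_4 = (+0.1666, +0.9860)
n_5 = (-0.5741, +0.8188)
n_6 = (-0.9856, +0.1692)
n_7 = (-0.6695, -0.7428)
  (0,1): δ = 142.75°  ·
  (0,2): δ = 108.55°  ·
  (0,3): δ = 68.49°  ·
  (0,4): δ = 28.14°  ✓
  (0,5): δ = 16.49°  ✓
  (0,6): δ = 61.71°  ✓
  (0,7): δ = 119.42°  ·
  (1,2): δ = 145.79°  ·
  (1,3): δ = 105.74°  ·
  (1,4): δ = 65.38°  ✓
  (1,5): δ = 20.76°  ✓
  (1,6): δ = 24.47°  ✓
  (1,7): δ = 82.18°  ·
  (2,3): δ = 139.94°  ·
  (2,4): δ = 99.59°  ·
  (2,5): δ = 54.96°  ✓
  (2,6): δ = 9.74°  ✓
  (2,7): δ = 47.97°  ✓
  (3,4): δ = 139.65°  ·
  (3,5): δ = 95.02°  ·
  (3,6): δ = 49.80°  ✓
  (3,7): δ = 7.91°  ✓
  (4,5): δ = 135.37°  ·
  (4,6): δ = 90.15°  ·
  (4,7): δ = 32.44°  ✓
  (5,6): δ = 134.78°  ·
  (5,7): δ = 77.07°  ·
  (6,7): δ = 122.29°  ·
antipodal pairs: 12

count = 12; pairs: (0,4), (0,5), (0,6), (1,4), (1,5), (1,6), (2,5), (2,6), (2,7), (3,6), (3,7), (4,7)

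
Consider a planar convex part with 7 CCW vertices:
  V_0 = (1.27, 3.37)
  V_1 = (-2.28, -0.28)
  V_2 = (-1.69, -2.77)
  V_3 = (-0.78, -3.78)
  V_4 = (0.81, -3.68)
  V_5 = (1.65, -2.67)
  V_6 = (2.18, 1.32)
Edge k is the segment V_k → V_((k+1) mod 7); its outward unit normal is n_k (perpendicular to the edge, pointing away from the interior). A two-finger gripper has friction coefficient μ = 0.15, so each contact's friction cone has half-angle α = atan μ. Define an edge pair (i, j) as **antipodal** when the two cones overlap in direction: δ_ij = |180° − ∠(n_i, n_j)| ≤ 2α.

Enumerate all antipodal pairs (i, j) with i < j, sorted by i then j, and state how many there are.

α = atan 0.15 = 8.53°;  2α = 17.06°
n_0 = (-0.7169, +0.6972)
n_1 = (-0.9731, -0.2306)
n_2 = (-0.7429, -0.6694)
n_3 = (+0.0628, -0.9980)
n_4 = (+0.7688, -0.6394)
n_5 = (+0.9913, -0.1317)
n_6 = (+0.9140, +0.4057)
  (0,1): δ = 122.47°  ·
  (0,2): δ = 93.78°  ·
  (0,3): δ = 42.20°  ·
  (0,4): δ = 4.45°  ✓
  (0,5): δ = 36.64°  ·
  (0,6): δ = 68.14°  ·
  (1,2): δ = 151.31°  ·
  (1,3): δ = 99.73°  ·
  (1,4): δ = 53.08°  ·
  (1,5): δ = 20.90°  ·
  (1,6): δ = 10.61°  ✓
  (2,3): δ = 128.42°  ·
  (2,4): δ = 81.77°  ·
  (2,5): δ = 49.58°  ·
  (2,6): δ = 18.08°  ·
  (3,4): δ = 133.35°  ·
  (3,5): δ = 101.17°  ·
  (3,6): δ = 69.66°  ·
  (4,5): δ = 147.82°  ·
  (4,6): δ = 116.31°  ·
  (5,6): δ = 148.50°  ·
antipodal pairs: 2

count = 2; pairs: (0,4), (1,6)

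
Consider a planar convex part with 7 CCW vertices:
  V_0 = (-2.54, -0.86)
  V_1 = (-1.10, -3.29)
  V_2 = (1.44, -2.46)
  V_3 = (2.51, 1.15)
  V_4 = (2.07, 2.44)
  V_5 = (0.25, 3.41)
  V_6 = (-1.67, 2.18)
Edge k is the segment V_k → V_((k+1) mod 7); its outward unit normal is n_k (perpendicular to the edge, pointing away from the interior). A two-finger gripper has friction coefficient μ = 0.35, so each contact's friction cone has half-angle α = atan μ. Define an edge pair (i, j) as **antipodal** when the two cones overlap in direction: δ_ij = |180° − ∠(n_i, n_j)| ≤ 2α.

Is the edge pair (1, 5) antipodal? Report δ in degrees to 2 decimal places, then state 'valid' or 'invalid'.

α = atan 0.35 = 19.29°;  2α = 38.58°
edge 1: e_1 = (+2.54, +0.83);  n_1 = (+0.3106, -0.9505)
edge 5: e_5 = (-1.92, -1.23);  n_5 = (-0.5394, +0.8420)
∠(n_1, n_5) = 165.45°
δ = |180° − 165.45°| = 14.55°
14.55° ≤ 2α = 38.58°  →  valid

δ = 14.55°, valid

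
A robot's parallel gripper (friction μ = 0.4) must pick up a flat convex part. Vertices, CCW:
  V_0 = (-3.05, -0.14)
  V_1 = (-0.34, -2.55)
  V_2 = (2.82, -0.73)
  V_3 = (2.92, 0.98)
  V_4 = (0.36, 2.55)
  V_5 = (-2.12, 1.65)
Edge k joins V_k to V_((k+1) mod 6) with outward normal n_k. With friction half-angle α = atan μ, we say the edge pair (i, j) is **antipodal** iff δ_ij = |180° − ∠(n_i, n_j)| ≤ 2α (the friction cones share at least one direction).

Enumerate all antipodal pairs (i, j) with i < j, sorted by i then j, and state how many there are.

α = atan 0.4 = 21.80°;  2α = 43.60°
n_0 = (-0.6645, -0.7473)
n_1 = (+0.4991, -0.8666)
n_2 = (+0.9983, -0.0584)
n_3 = (+0.5228, +0.8525)
n_4 = (-0.3411, +0.9400)
n_5 = (-0.8874, +0.4610)
  (0,1): δ = 108.41°  ·
  (0,2): δ = 51.70°  ·
  (0,3): δ = 10.13°  ✓
  (0,4): δ = 61.59°  ·
  (0,5): δ = 104.19°  ·
  (1,2): δ = 123.29°  ·
  (1,3): δ = 61.46°  ·
  (1,4): δ = 9.99°  ✓
  (1,5): δ = 32.61°  ✓
  (2,3): δ = 118.17°  ·
  (2,4): δ = 66.71°  ·
  (2,5): δ = 24.11°  ✓
  (3,4): δ = 128.53°  ·
  (3,5): δ = 85.93°  ·
  (4,5): δ = 137.40°  ·
antipodal pairs: 4

count = 4; pairs: (0,3), (1,4), (1,5), (2,5)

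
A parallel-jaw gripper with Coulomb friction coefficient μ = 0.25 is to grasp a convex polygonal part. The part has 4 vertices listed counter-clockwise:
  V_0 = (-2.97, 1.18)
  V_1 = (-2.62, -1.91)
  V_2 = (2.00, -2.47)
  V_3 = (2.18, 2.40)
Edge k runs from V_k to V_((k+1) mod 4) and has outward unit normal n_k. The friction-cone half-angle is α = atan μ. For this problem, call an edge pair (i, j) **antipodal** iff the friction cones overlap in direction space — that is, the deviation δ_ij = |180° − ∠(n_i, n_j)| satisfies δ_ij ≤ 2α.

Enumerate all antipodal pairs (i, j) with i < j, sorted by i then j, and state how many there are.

count = 2; pairs: (0,2), (1,3)

α = atan 0.25 = 14.04°;  2α = 28.07°
n_0 = (-0.9936, -0.1125)
n_1 = (-0.1203, -0.9927)
n_2 = (+0.9993, -0.0369)
n_3 = (-0.2305, +0.9731)
  (0,1): δ = 103.37°  ·
  (0,2): δ = 8.58°  ✓
  (0,3): δ = 96.87°  ·
  (1,2): δ = 85.21°  ·
  (1,3): δ = 20.24°  ✓
  (2,3): δ = 74.56°  ·
antipodal pairs: 2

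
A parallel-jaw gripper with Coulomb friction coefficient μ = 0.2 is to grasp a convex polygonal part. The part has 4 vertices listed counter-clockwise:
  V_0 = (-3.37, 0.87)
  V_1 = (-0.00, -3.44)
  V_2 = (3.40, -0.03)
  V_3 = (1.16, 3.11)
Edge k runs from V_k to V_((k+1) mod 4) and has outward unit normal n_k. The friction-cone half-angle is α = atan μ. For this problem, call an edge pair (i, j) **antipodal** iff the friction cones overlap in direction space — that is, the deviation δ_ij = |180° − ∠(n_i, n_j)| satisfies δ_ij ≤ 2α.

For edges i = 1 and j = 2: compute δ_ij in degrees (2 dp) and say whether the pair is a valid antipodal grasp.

δ = 99.58°, invalid

α = atan 0.2 = 11.31°;  2α = 22.62°
edge 1: e_1 = (+3.40, +3.41);  n_1 = (+0.7081, -0.7061)
edge 2: e_2 = (-2.24, +3.14);  n_2 = (+0.8141, +0.5807)
∠(n_1, n_2) = 80.42°
δ = |180° − 80.42°| = 99.58°
99.58° > 2α = 22.62°  →  invalid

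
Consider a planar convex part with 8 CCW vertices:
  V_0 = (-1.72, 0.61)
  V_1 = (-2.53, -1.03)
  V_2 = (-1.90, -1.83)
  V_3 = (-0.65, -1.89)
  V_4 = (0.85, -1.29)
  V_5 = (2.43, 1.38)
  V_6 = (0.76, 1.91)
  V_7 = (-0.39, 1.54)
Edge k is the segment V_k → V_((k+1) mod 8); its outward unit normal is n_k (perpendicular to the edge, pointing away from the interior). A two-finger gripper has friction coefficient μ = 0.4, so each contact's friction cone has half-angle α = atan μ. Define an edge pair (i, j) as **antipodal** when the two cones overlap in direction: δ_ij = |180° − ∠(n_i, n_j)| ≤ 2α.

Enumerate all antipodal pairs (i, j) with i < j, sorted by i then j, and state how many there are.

count = 11; pairs: (0,3), (0,4), (1,5), (2,5), (2,6), (2,7), (3,5), (3,6), (3,7), (4,6), (4,7)

α = atan 0.4 = 21.80°;  2α = 43.60°
n_0 = (-0.8966, +0.4428)
n_1 = (-0.7856, -0.6187)
n_2 = (-0.0479, -0.9988)
n_3 = (+0.3714, -0.9285)
n_4 = (+0.8606, -0.5093)
n_5 = (+0.3025, +0.9532)
n_6 = (-0.3063, +0.9519)
n_7 = (-0.5730, +0.8195)
  (0,1): δ = 115.49°  ·
  (0,2): δ = 66.46°  ·
  (0,3): δ = 41.91°  ✓
  (0,4): δ = 4.33°  ✓
  (0,5): δ = 98.68°  ·
  (0,6): δ = 134.12°  ·
  (0,7): δ = 151.25°  ·
  (1,2): δ = 130.97°  ·
  (1,3): δ = 106.42°  ·
  (1,4): δ = 68.84°  ·
  (1,5): δ = 34.17°  ✓
  (1,6): δ = 69.61°  ·
  (1,7): δ = 86.74°  ·
  (2,3): δ = 155.45°  ·
  (2,4): δ = 117.87°  ·
  (2,5): δ = 14.86°  ✓
  (2,6): δ = 20.58°  ✓
  (2,7): δ = 37.71°  ✓
  (3,4): δ = 142.42°  ·
  (3,5): δ = 39.41°  ✓
  (3,6): δ = 3.97°  ✓
  (3,7): δ = 13.16°  ✓
  (4,5): δ = 76.99°  ·
  (4,6): δ = 41.55°  ✓
  (4,7): δ = 24.42°  ✓
  (5,6): δ = 144.56°  ·
  (5,7): δ = 127.43°  ·
  (6,7): δ = 162.87°  ·
antipodal pairs: 11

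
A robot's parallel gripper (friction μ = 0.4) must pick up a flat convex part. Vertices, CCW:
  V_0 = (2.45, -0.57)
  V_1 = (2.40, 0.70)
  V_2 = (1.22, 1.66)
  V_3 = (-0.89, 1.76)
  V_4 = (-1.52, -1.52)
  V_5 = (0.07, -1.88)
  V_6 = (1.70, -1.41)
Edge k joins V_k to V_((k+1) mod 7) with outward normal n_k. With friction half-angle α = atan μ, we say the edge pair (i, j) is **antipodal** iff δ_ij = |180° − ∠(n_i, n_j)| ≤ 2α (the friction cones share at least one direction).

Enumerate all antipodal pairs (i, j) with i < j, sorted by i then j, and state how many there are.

α = atan 0.4 = 21.80°;  2α = 43.60°
n_0 = (+0.9992, +0.0393)
n_1 = (+0.6311, +0.7757)
n_2 = (+0.0473, +0.9989)
n_3 = (-0.9820, +0.1886)
n_4 = (-0.2208, -0.9753)
n_5 = (+0.2771, -0.9609)
n_6 = (+0.7459, -0.6660)
  (0,1): δ = 131.38°  ·
  (0,2): δ = 94.97°  ·
  (0,3): δ = 13.13°  ✓
  (0,4): δ = 74.99°  ·
  (0,5): δ = 103.83°  ·
  (0,6): δ = 135.99°  ·
  (1,2): δ = 143.58°  ·
  (1,3): δ = 61.74°  ·
  (1,4): δ = 26.37°  ✓
  (1,5): δ = 55.21°  ·
  (1,6): δ = 87.37°  ·
  (2,3): δ = 98.16°  ·
  (2,4): δ = 10.04°  ✓
  (2,5): δ = 18.80°  ✓
  (2,6): δ = 50.95°  ·
  (3,4): δ = 91.88°  ·
  (3,5): δ = 63.04°  ·
  (3,6): δ = 30.89°  ✓
  (4,5): δ = 151.16°  ·
  (4,6): δ = 119.00°  ·
  (5,6): δ = 147.84°  ·
antipodal pairs: 5

count = 5; pairs: (0,3), (1,4), (2,4), (2,5), (3,6)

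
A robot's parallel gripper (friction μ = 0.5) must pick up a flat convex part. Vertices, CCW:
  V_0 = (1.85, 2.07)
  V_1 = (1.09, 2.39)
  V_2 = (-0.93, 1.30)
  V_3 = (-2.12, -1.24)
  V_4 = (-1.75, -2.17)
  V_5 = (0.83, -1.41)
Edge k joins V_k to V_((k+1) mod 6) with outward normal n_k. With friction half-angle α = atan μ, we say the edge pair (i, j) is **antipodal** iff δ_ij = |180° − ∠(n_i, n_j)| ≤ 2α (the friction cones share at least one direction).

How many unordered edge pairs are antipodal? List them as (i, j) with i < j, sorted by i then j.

α = atan 0.5 = 26.57°;  2α = 53.13°
n_0 = (+0.3881, +0.9216)
n_1 = (-0.4749, +0.8801)
n_2 = (-0.9055, +0.4243)
n_3 = (-0.9292, -0.3697)
n_4 = (+0.2826, -0.9592)
n_5 = (+0.9596, -0.2813)
  (0,1): δ = 128.81°  ·
  (0,2): δ = 92.27°  ·
  (0,3): δ = 45.47°  ✓
  (0,4): δ = 39.25°  ✓
  (0,5): δ = 96.50°  ·
  (1,2): δ = 143.45°  ·
  (1,3): δ = 96.66°  ·
  (1,4): δ = 11.94°  ✓
  (1,5): δ = 45.31°  ✓
  (2,3): δ = 133.20°  ·
  (2,4): δ = 48.48°  ✓
  (2,5): δ = 8.77°  ✓
  (3,4): δ = 95.28°  ·
  (3,5): δ = 38.03°  ✓
  (4,5): δ = 122.75°  ·
antipodal pairs: 7

count = 7; pairs: (0,3), (0,4), (1,4), (1,5), (2,4), (2,5), (3,5)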